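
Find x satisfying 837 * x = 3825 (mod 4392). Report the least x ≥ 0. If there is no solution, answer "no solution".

First find gcd(837, 4392):
4392 = 5·837 + 207
837 = 4·207 + 9
207 = 23·9 + 0
gcd = 9 and 9 | 3825, so solutions exist. Divide through by 9: 93x ≡ 425 (mod 488).
Now find 93⁻¹ mod 488:
488 = 5×93 + 23
93 = 4×23 + 1
23 = 23×1 + 0
Back-substitute:
1 = 93 − 4·23
1 = −4·488 + 21·93
So 93⁻¹ ≡ 21 (mod 488).
Then x ≡ 21·425 ≡ 141 (mod 488); the smallest non-negative solution is x = 141.

141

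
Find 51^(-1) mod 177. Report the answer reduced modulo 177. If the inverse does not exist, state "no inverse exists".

Compute gcd(51, 177):
177 = 3·51 + 24
51 = 2·24 + 3
24 = 8·3 + 0
Since gcd = 3 > 1, 51 is not a unit mod 177.

no inverse exists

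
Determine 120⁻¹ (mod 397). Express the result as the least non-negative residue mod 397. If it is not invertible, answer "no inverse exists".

gcd(397, 120) by repeated division:
397 = 3*120 + 37
120 = 3*37 + 9
37 = 4*9 + 1
9 = 9*1 + 0
The gcd is 1. Working backward:
1 = 37 − 4·9
1 = −4·120 + 13·37
1 = 13·397 − 43·120
Thus 120·(-43) ≡ 1 (mod 397); reducing, -43 mod 397 = 354.

354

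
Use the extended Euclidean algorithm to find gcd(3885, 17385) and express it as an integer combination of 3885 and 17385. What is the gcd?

Euclidean algorithm:
17385 = 4*3885 + 1845
3885 = 2*1845 + 195
1845 = 9*195 + 90
195 = 2*90 + 15
90 = 6*15 + 0
gcd(3885, 17385) = 15.
Express as a combination:
15 = 195 − 2·90
15 = −2·1845 + 19·195
15 = 19·3885 − 40·1845
15 = −40·17385 + 179·3885
So 15 = (-40)·17385 + (179)·3885.

15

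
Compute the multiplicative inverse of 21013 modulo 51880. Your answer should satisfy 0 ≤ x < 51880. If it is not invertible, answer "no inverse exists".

Apply the Euclidean algorithm to 51880 and 21013:
51880 = 2·21013 + 9854
21013 = 2·9854 + 1305
9854 = 7·1305 + 719
1305 = 1·719 + 586
719 = 1·586 + 133
586 = 4·133 + 54
133 = 2·54 + 25
54 = 2·25 + 4
25 = 6·4 + 1
4 = 4·1 + 0
Since gcd(21013, 51880) = 1, back-substitute to write 1 as a combination:
1 = 25 − 6·4
1 = −6·54 + 13·25
1 = 13·133 − 32·54
1 = −32·586 + 141·133
1 = 141·719 − 173·586
1 = −173·1305 + 314·719
1 = 314·9854 − 2371·1305
1 = −2371·21013 + 5056·9854
1 = 5056·51880 − 12483·21013
Thus 21013·(-12483) ≡ 1 (mod 51880); reducing, -12483 mod 51880 = 39397.

39397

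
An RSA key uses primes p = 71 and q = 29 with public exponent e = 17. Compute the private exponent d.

φ(n) = (p−1)(q−1) = 70·28 = 1960.
Need d with 17·d ≡ 1 (mod 1960). Apply the extended Euclidean algorithm:
1960 = 115*17 + 5
17 = 3*5 + 2
5 = 2*2 + 1
2 = 2*1 + 0
Back-substitute:
1 = 5 − 2·2
1 = −2·17 + 7·5
1 = 7·1960 − 807·17
So 17·(-807) ≡ 1 (mod 1960), hence d ≡ -807 ≡ 1153 (mod 1960).

1153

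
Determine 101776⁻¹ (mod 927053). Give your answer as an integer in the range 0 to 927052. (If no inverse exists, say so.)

Run Euclid on (927053, 101776):
927053 = 9*101776 + 11069
101776 = 9*11069 + 2155
11069 = 5*2155 + 294
2155 = 7*294 + 97
294 = 3*97 + 3
97 = 32*3 + 1
3 = 3*1 + 0
gcd = 1, so the inverse exists. Back-substitute:
1 = 97 − 32·3
1 = −32·294 + 97·97
1 = 97·2155 − 711·294
1 = −711·11069 + 3652·2155
1 = 3652·101776 − 33579·11069
1 = −33579·927053 + 305863·101776
So 101776·305863 ≡ 1 (mod 927053).

305863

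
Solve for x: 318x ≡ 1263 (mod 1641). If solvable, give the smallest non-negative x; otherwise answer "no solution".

391

First find gcd(318, 1641):
1641 = 5×318 + 51
318 = 6×51 + 12
51 = 4×12 + 3
12 = 4×3 + 0
gcd = 3 and 3 | 1263, so solutions exist. Divide through by 3: 106x ≡ 421 (mod 547).
Now find 106⁻¹ mod 547:
547 = 5×106 + 17
106 = 6×17 + 4
17 = 4×4 + 1
4 = 4×1 + 0
Back-substitute:
1 = 17 − 4·4
1 = −4·106 + 25·17
1 = 25·547 − 129·106
So 106·(-129) ≡ 1 (mod 547), i.e. 106⁻¹ ≡ 418.
Then x ≡ 418·421 ≡ 391 (mod 547); the smallest non-negative solution is x = 391.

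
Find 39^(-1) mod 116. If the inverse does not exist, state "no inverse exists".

Apply the Euclidean algorithm to 116 and 39:
116 = 2·39 + 38
39 = 1·38 + 1
38 = 38·1 + 0
The gcd is 1. Working backward:
1 = 39 − 38
1 = −116 + 3·39
So 39·3 ≡ 1 (mod 116).

3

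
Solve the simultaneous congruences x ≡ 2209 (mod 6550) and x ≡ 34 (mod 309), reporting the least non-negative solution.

Write x = 2209 + 6550·k. Then 6550·k ≡ 34 − 2209 ≡ 297 (mod 309).
Need 6550⁻¹ mod 309. Extended Euclid on (309, 61):
309 = 5×61 + 4
61 = 15×4 + 1
4 = 4×1 + 0
Back-substitute:
1 = 61 − 15·4
1 = −15·309 + 76·61
6550⁻¹ ≡ 76 (mod 309), so k ≡ 76·297 ≡ 15 (mod 309).
x = 2209 + 6550·15 = 100459.

100459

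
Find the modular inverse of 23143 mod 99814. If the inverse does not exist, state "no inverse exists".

75019

Extended Euclidean algorithm:
99814 = 4*23143 + 7242
23143 = 3*7242 + 1417
7242 = 5*1417 + 157
1417 = 9*157 + 4
157 = 39*4 + 1
4 = 4*1 + 0
Since gcd(23143, 99814) = 1, back-substitute to write 1 as a combination:
1 = 157 − 39·4
1 = −39·1417 + 352·157
1 = 352·7242 − 1799·1417
1 = −1799·23143 + 5749·7242
1 = 5749·99814 − 24795·23143
Hence 23143⁻¹ ≡ -24795 ≡ 75019 (mod 99814).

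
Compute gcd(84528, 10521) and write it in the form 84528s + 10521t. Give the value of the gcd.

9

Repeated division:
84528 = 8·10521 + 360
10521 = 29·360 + 81
360 = 4·81 + 36
81 = 2·36 + 9
36 = 4·9 + 0
gcd(84528, 10521) = 9.
Back-substituting:
9 = 81 − 2·36
9 = −2·360 + 9·81
9 = 9·10521 − 263·360
9 = −263·84528 + 2113·10521
So 9 = (-263)·84528 + (2113)·10521.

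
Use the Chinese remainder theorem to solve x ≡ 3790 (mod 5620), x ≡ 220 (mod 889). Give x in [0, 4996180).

4685250

Write x = 3790 + 5620·k. Then 5620·k ≡ 220 − 3790 ≡ 875 (mod 889).
Need 5620⁻¹ mod 889. Extended Euclid on (889, 286):
889 = 3×286 + 31
286 = 9×31 + 7
31 = 4×7 + 3
7 = 2×3 + 1
3 = 3×1 + 0
Back-substitute:
1 = 7 − 2·3
1 = −2·31 + 9·7
1 = 9·286 − 83·31
1 = −83·889 + 258·286
5620⁻¹ ≡ 258 (mod 889), so k ≡ 258·875 ≡ 833 (mod 889).
x = 3790 + 5620·833 = 4685250.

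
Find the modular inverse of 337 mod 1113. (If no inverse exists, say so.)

862

Apply the Euclidean algorithm to 1113 and 337:
1113 = 3·337 + 102
337 = 3·102 + 31
102 = 3·31 + 9
31 = 3·9 + 4
9 = 2·4 + 1
4 = 4·1 + 0
gcd = 1, so the inverse exists. Back-substitute:
1 = 9 − 2·4
1 = −2·31 + 7·9
1 = 7·102 − 23·31
1 = −23·337 + 76·102
1 = 76·1113 − 251·337
So 337·(-251) ≡ 1 (mod 1113), and -251 ≡ 862 (mod 1113).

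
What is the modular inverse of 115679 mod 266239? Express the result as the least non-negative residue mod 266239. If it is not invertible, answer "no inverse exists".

258881

gcd(266239, 115679) by repeated division:
266239 = 2×115679 + 34881
115679 = 3×34881 + 11036
34881 = 3×11036 + 1773
11036 = 6×1773 + 398
1773 = 4×398 + 181
398 = 2×181 + 36
181 = 5×36 + 1
36 = 36×1 + 0
The gcd is 1. Working backward:
1 = 181 − 5·36
1 = −5·398 + 11·181
1 = 11·1773 − 49·398
1 = −49·11036 + 305·1773
1 = 305·34881 − 964·11036
1 = −964·115679 + 3197·34881
1 = 3197·266239 − 7358·115679
Thus 115679·(-7358) ≡ 1 (mod 266239); reducing, -7358 mod 266239 = 258881.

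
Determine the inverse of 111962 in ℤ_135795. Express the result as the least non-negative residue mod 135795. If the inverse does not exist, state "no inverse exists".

Run Euclid on (135795, 111962):
135795 = 1×111962 + 23833
111962 = 4×23833 + 16630
23833 = 1×16630 + 7203
16630 = 2×7203 + 2224
7203 = 3×2224 + 531
2224 = 4×531 + 100
531 = 5×100 + 31
100 = 3×31 + 7
31 = 4×7 + 3
7 = 2×3 + 1
3 = 3×1 + 0
The gcd is 1. Working backward:
1 = 7 − 2·3
1 = −2·31 + 9·7
1 = 9·100 − 29·31
1 = −29·531 + 154·100
1 = 154·2224 − 645·531
1 = −645·7203 + 2089·2224
1 = 2089·16630 − 4823·7203
1 = −4823·23833 + 6912·16630
1 = 6912·111962 − 32471·23833
1 = −32471·135795 + 39383·111962
So 111962·39383 ≡ 1 (mod 135795).

39383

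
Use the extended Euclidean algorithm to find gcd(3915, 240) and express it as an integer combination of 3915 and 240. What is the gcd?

15

Repeated division:
3915 = 16·240 + 75
240 = 3·75 + 15
75 = 5·15 + 0
gcd(3915, 240) = 15.
Back-substituting:
15 = 240 − 3·75
15 = −3·3915 + 49·240
So 15 = (-3)·3915 + (49)·240.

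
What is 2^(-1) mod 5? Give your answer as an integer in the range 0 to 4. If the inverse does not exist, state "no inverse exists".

Run Euclid on (5, 2):
5 = 2*2 + 1
2 = 2*1 + 0
gcd = 1, so the inverse exists. Back-substitute:
1 = 5 − 2·2
Thus 2·(-2) ≡ 1 (mod 5); reducing, -2 mod 5 = 3.

3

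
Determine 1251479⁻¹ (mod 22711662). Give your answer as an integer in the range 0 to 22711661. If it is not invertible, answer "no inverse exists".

5640971

Apply the Euclidean algorithm to 22711662 and 1251479:
22711662 = 18×1251479 + 185040
1251479 = 6×185040 + 141239
185040 = 1×141239 + 43801
141239 = 3×43801 + 9836
43801 = 4×9836 + 4457
9836 = 2×4457 + 922
4457 = 4×922 + 769
922 = 1×769 + 153
769 = 5×153 + 4
153 = 38×4 + 1
4 = 4×1 + 0
Since gcd(1251479, 22711662) = 1, back-substitute to write 1 as a combination:
1 = 153 − 38·4
1 = −38·769 + 191·153
1 = 191·922 − 229·769
1 = −229·4457 + 1107·922
1 = 1107·9836 − 2443·4457
1 = −2443·43801 + 10879·9836
1 = 10879·141239 − 35080·43801
1 = −35080·185040 + 45959·141239
1 = 45959·1251479 − 310834·185040
1 = −310834·22711662 + 5640971·1251479
So 1251479·5640971 ≡ 1 (mod 22711662).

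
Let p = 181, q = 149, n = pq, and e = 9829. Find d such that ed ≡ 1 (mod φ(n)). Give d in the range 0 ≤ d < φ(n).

8749

φ(n) = (p−1)(q−1) = 180·148 = 26640.
Need d with 9829·d ≡ 1 (mod 26640). Apply the extended Euclidean algorithm:
26640 = 2·9829 + 6982
9829 = 1·6982 + 2847
6982 = 2·2847 + 1288
2847 = 2·1288 + 271
1288 = 4·271 + 204
271 = 1·204 + 67
204 = 3·67 + 3
67 = 22·3 + 1
3 = 3·1 + 0
Back-substitute:
1 = 67 − 22·3
1 = −22·204 + 67·67
1 = 67·271 − 89·204
1 = −89·1288 + 423·271
1 = 423·2847 − 935·1288
1 = −935·6982 + 2293·2847
1 = 2293·9829 − 3228·6982
1 = −3228·26640 + 8749·9829
So 9829·8749 ≡ 1 (mod 26640), hence d = 8749.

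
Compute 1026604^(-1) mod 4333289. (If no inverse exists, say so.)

gcd(4333289, 1026604) by repeated division:
4333289 = 4·1026604 + 226873
1026604 = 4·226873 + 119112
226873 = 1·119112 + 107761
119112 = 1·107761 + 11351
107761 = 9·11351 + 5602
11351 = 2·5602 + 147
5602 = 38·147 + 16
147 = 9·16 + 3
16 = 5·3 + 1
3 = 3·1 + 0
gcd = 1, so the inverse exists. Back-substitute:
1 = 16 − 5·3
1 = −5·147 + 46·16
1 = 46·5602 − 1753·147
1 = −1753·11351 + 3552·5602
1 = 3552·107761 − 33721·11351
1 = −33721·119112 + 37273·107761
1 = 37273·226873 − 70994·119112
1 = −70994·1026604 + 321249·226873
1 = 321249·4333289 − 1355990·1026604
Thus 1026604·(-1355990) ≡ 1 (mod 4333289); reducing, -1355990 mod 4333289 = 2977299.

2977299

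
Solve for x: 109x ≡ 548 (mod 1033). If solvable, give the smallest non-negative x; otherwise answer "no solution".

223

First find gcd(109, 1033):
1033 = 9*109 + 52
109 = 2*52 + 5
52 = 10*5 + 2
5 = 2*2 + 1
2 = 2*1 + 0
gcd = 1, so a unique solution mod 1033 exists.
Back-substitute for the Bézout coefficients:
1 = 5 − 2·2
1 = −2·52 + 21·5
1 = 21·109 − 44·52
1 = −44·1033 + 417·109
So 109·(417) ≡ 1 (mod 1033), giving 109⁻¹ ≡ 417.
x ≡ 109⁻¹·548 ≡ 417·548 ≡ 223 (mod 1033).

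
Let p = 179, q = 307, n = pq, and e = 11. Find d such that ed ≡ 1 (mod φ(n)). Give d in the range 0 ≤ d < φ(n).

14855

φ(n) = (p−1)(q−1) = 178·306 = 54468.
Need d with 11·d ≡ 1 (mod 54468). Apply the extended Euclidean algorithm:
54468 = 4951·11 + 7
11 = 1·7 + 4
7 = 1·4 + 3
4 = 1·3 + 1
3 = 3·1 + 0
Back-substitute:
1 = 4 − 3
1 = −7 + 2·4
1 = 2·11 − 3·7
1 = −3·54468 + 14855·11
So 11·14855 ≡ 1 (mod 54468), hence d = 14855.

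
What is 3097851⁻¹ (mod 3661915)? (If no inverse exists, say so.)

Run Euclid on (3661915, 3097851):
3661915 = 1·3097851 + 564064
3097851 = 5·564064 + 277531
564064 = 2·277531 + 9002
277531 = 30·9002 + 7471
9002 = 1·7471 + 1531
7471 = 4·1531 + 1347
1531 = 1·1347 + 184
1347 = 7·184 + 59
184 = 3·59 + 7
59 = 8·7 + 3
7 = 2·3 + 1
3 = 3·1 + 0
The gcd is 1. Working backward:
1 = 7 − 2·3
1 = −2·59 + 17·7
1 = 17·184 − 53·59
1 = −53·1347 + 388·184
1 = 388·1531 − 441·1347
1 = −441·7471 + 2152·1531
1 = 2152·9002 − 2593·7471
1 = −2593·277531 + 79942·9002
1 = 79942·564064 − 162477·277531
1 = −162477·3097851 + 892327·564064
1 = 892327·3661915 − 1054804·3097851
Thus 3097851·(-1054804) ≡ 1 (mod 3661915); reducing, -1054804 mod 3661915 = 2607111.

2607111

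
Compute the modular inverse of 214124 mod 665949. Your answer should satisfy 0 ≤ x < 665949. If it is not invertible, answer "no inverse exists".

92081

Extended Euclidean algorithm:
665949 = 3·214124 + 23577
214124 = 9·23577 + 1931
23577 = 12·1931 + 405
1931 = 4·405 + 311
405 = 1·311 + 94
311 = 3·94 + 29
94 = 3·29 + 7
29 = 4·7 + 1
7 = 7·1 + 0
Since gcd(214124, 665949) = 1, back-substitute to write 1 as a combination:
1 = 29 − 4·7
1 = −4·94 + 13·29
1 = 13·311 − 43·94
1 = −43·405 + 56·311
1 = 56·1931 − 267·405
1 = −267·23577 + 3260·1931
1 = 3260·214124 − 29607·23577
1 = −29607·665949 + 92081·214124
So 214124·92081 ≡ 1 (mod 665949).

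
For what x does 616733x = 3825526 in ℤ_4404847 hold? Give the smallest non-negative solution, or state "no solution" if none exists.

4010538

First find gcd(616733, 4404847):
4404847 = 7*616733 + 87716
616733 = 7*87716 + 2721
87716 = 32*2721 + 644
2721 = 4*644 + 145
644 = 4*145 + 64
145 = 2*64 + 17
64 = 3*17 + 13
17 = 1*13 + 4
13 = 3*4 + 1
4 = 4*1 + 0
gcd = 1, so a unique solution mod 4404847 exists.
Back-substitute for the Bézout coefficients:
1 = 13 − 3·4
1 = −3·17 + 4·13
1 = 4·64 − 15·17
1 = −15·145 + 34·64
1 = 34·644 − 151·145
1 = −151·2721 + 638·644
1 = 638·87716 − 20567·2721
1 = −20567·616733 + 144607·87716
1 = 144607·4404847 − 1032816·616733
So 616733·(-1032816) ≡ 1 (mod 4404847), giving 616733⁻¹ ≡ 3372031.
x ≡ 616733⁻¹·3825526 ≡ 3372031·3825526 ≡ 4010538 (mod 4404847).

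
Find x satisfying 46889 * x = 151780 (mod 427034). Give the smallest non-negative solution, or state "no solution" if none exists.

First find gcd(46889, 427034):
427034 = 9·46889 + 5033
46889 = 9·5033 + 1592
5033 = 3·1592 + 257
1592 = 6·257 + 50
257 = 5·50 + 7
50 = 7·7 + 1
7 = 7·1 + 0
gcd = 1, so a unique solution mod 427034 exists.
Back-substitute for the Bézout coefficients:
1 = 50 − 7·7
1 = −7·257 + 36·50
1 = 36·1592 − 223·257
1 = −223·5033 + 705·1592
1 = 705·46889 − 6568·5033
1 = −6568·427034 + 59817·46889
So 46889·(59817) ≡ 1 (mod 427034), giving 46889⁻¹ ≡ 59817.
x ≡ 46889⁻¹·151780 ≡ 59817·151780 ≡ 281420 (mod 427034).

281420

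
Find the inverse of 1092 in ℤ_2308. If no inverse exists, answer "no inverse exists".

Compute gcd(1092, 2308):
2308 = 2×1092 + 124
1092 = 8×124 + 100
124 = 1×100 + 24
100 = 4×24 + 4
24 = 6×4 + 0
gcd(1092, 2308) = 4 ≠ 1, so 1092 has no multiplicative inverse modulo 2308.

no inverse exists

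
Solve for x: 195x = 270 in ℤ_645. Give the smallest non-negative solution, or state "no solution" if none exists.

First find gcd(195, 645):
645 = 3·195 + 60
195 = 3·60 + 15
60 = 4·15 + 0
gcd = 15 and 15 | 270, so solutions exist. Divide through by 15: 13x ≡ 18 (mod 43).
Now find 13⁻¹ mod 43:
43 = 3·13 + 4
13 = 3·4 + 1
4 = 4·1 + 0
Back-substitute:
1 = 13 − 3·4
1 = −3·43 + 10·13
So 13⁻¹ ≡ 10 (mod 43).
Then x ≡ 10·18 ≡ 8 (mod 43); the smallest non-negative solution is x = 8.

8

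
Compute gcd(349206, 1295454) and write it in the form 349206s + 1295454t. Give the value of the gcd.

6

Apply Euclid's algorithm to 1295454 and 349206:
1295454 = 3·349206 + 247836
349206 = 1·247836 + 101370
247836 = 2·101370 + 45096
101370 = 2·45096 + 11178
45096 = 4·11178 + 384
11178 = 29·384 + 42
384 = 9·42 + 6
42 = 7·6 + 0
gcd(349206, 1295454) = 6.
Working backward:
6 = 384 − 9·42
6 = −9·11178 + 262·384
6 = 262·45096 − 1057·11178
6 = −1057·101370 + 2376·45096
6 = 2376·247836 − 5809·101370
6 = −5809·349206 + 8185·247836
6 = 8185·1295454 − 30364·349206
So 6 = (8185)·1295454 + (-30364)·349206.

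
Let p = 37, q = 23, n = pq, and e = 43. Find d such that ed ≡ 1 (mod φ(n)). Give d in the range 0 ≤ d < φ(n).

φ(n) = (p−1)(q−1) = 36·22 = 792.
Need d with 43·d ≡ 1 (mod 792). Apply the extended Euclidean algorithm:
792 = 18·43 + 18
43 = 2·18 + 7
18 = 2·7 + 4
7 = 1·4 + 3
4 = 1·3 + 1
3 = 3·1 + 0
Back-substitute:
1 = 4 − 3
1 = −7 + 2·4
1 = 2·18 − 5·7
1 = −5·43 + 12·18
1 = 12·792 − 221·43
So 43·(-221) ≡ 1 (mod 792), hence d ≡ -221 ≡ 571 (mod 792).

571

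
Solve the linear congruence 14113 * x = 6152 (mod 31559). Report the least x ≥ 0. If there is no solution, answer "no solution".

no solution

gcd(14113, 31559):
31559 = 2*14113 + 3333
14113 = 4*3333 + 781
3333 = 4*781 + 209
781 = 3*209 + 154
209 = 1*154 + 55
154 = 2*55 + 44
55 = 1*44 + 11
44 = 4*11 + 0
gcd = 11, but 11 ∤ 6152, so the congruence has no solution.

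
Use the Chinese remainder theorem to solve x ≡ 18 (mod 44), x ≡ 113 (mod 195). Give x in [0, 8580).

Write x = 18 + 44·k. Then 44·k ≡ 113 − 18 ≡ 95 (mod 195).
Need 44⁻¹ mod 195. Extended Euclid on (195, 44):
195 = 4×44 + 19
44 = 2×19 + 6
19 = 3×6 + 1
6 = 6×1 + 0
Back-substitute:
1 = 19 − 3·6
1 = −3·44 + 7·19
1 = 7·195 − 31·44
44⁻¹ ≡ 164 (mod 195), so k ≡ 164·95 ≡ 175 (mod 195).
x = 18 + 44·175 = 7718.

7718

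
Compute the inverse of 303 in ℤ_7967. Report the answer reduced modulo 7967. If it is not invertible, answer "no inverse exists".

Extended Euclidean algorithm:
7967 = 26×303 + 89
303 = 3×89 + 36
89 = 2×36 + 17
36 = 2×17 + 2
17 = 8×2 + 1
2 = 2×1 + 0
gcd = 1, so the inverse exists. Back-substitute:
1 = 17 − 8·2
1 = −8·36 + 17·17
1 = 17·89 − 42·36
1 = −42·303 + 143·89
1 = 143·7967 − 3760·303
Hence 303⁻¹ ≡ -3760 ≡ 4207 (mod 7967).

4207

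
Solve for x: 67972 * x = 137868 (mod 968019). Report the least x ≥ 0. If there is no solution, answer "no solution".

18345

First find gcd(67972, 968019):
968019 = 14*67972 + 16411
67972 = 4*16411 + 2328
16411 = 7*2328 + 115
2328 = 20*115 + 28
115 = 4*28 + 3
28 = 9*3 + 1
3 = 3*1 + 0
gcd = 1, so a unique solution mod 968019 exists.
Back-substitute for the Bézout coefficients:
1 = 28 − 9·3
1 = −9·115 + 37·28
1 = 37·2328 − 749·115
1 = −749·16411 + 5280·2328
1 = 5280·67972 − 21869·16411
1 = −21869·968019 + 311446·67972
So 67972·(311446) ≡ 1 (mod 968019), giving 67972⁻¹ ≡ 311446.
x ≡ 67972⁻¹·137868 ≡ 311446·137868 ≡ 18345 (mod 968019).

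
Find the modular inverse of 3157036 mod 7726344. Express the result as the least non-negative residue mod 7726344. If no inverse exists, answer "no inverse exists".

no inverse exists

Compute gcd(3157036, 7726344):
7726344 = 2×3157036 + 1412272
3157036 = 2×1412272 + 332492
1412272 = 4×332492 + 82304
332492 = 4×82304 + 3276
82304 = 25×3276 + 404
3276 = 8×404 + 44
404 = 9×44 + 8
44 = 5×8 + 4
8 = 2×4 + 0
The gcd is 4, not 1, hence no inverse exists.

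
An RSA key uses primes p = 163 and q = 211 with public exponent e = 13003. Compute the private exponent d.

1507

φ(n) = (p−1)(q−1) = 162·210 = 34020.
Need d with 13003·d ≡ 1 (mod 34020). Apply the extended Euclidean algorithm:
34020 = 2·13003 + 8014
13003 = 1·8014 + 4989
8014 = 1·4989 + 3025
4989 = 1·3025 + 1964
3025 = 1·1964 + 1061
1964 = 1·1061 + 903
1061 = 1·903 + 158
903 = 5·158 + 113
158 = 1·113 + 45
113 = 2·45 + 23
45 = 1·23 + 22
23 = 1·22 + 1
22 = 22·1 + 0
Back-substitute:
1 = 23 − 22
1 = −45 + 2·23
1 = 2·113 − 5·45
1 = −5·158 + 7·113
1 = 7·903 − 40·158
1 = −40·1061 + 47·903
1 = 47·1964 − 87·1061
1 = −87·3025 + 134·1964
1 = 134·4989 − 221·3025
1 = −221·8014 + 355·4989
1 = 355·13003 − 576·8014
1 = −576·34020 + 1507·13003
So 13003·1507 ≡ 1 (mod 34020), hence d = 1507.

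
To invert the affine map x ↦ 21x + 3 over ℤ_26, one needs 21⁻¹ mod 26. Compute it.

5

Apply the Euclidean algorithm to 26 and 21:
26 = 1·21 + 5
21 = 4·5 + 1
5 = 5·1 + 0
Since gcd(21, 26) = 1, back-substitute to write 1 as a combination:
1 = 21 − 4·5
1 = −4·26 + 5·21
So 21·5 ≡ 1 (mod 26).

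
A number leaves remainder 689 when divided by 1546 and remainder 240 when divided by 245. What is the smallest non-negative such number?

Write x = 689 + 1546·k. Then 1546·k ≡ 240 − 689 ≡ 41 (mod 245).
Need 1546⁻¹ mod 245. Extended Euclid on (245, 76):
245 = 3·76 + 17
76 = 4·17 + 8
17 = 2·8 + 1
8 = 8·1 + 0
Back-substitute:
1 = 17 − 2·8
1 = −2·76 + 9·17
1 = 9·245 − 29·76
1546⁻¹ ≡ 216 (mod 245), so k ≡ 216·41 ≡ 36 (mod 245).
x = 689 + 1546·36 = 56345.

56345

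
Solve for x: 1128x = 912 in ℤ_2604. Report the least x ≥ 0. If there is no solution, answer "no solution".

107

First find gcd(1128, 2604):
2604 = 2·1128 + 348
1128 = 3·348 + 84
348 = 4·84 + 12
84 = 7·12 + 0
gcd = 12 and 12 | 912, so solutions exist. Divide through by 12: 94x ≡ 76 (mod 217).
Now find 94⁻¹ mod 217:
217 = 2*94 + 29
94 = 3*29 + 7
29 = 4*7 + 1
7 = 7*1 + 0
Back-substitute:
1 = 29 − 4·7
1 = −4·94 + 13·29
1 = 13·217 − 30·94
So 94·(-30) ≡ 1 (mod 217), i.e. 94⁻¹ ≡ 187.
Then x ≡ 187·76 ≡ 107 (mod 217); the smallest non-negative solution is x = 107.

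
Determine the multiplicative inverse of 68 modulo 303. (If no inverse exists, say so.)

254

Run Euclid on (303, 68):
303 = 4×68 + 31
68 = 2×31 + 6
31 = 5×6 + 1
6 = 6×1 + 0
The gcd is 1. Working backward:
1 = 31 − 5·6
1 = −5·68 + 11·31
1 = 11·303 − 49·68
Thus 68·(-49) ≡ 1 (mod 303); reducing, -49 mod 303 = 254.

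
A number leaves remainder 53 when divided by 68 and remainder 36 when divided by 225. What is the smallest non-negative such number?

3861

Write x = 53 + 68·k. Then 68·k ≡ 36 − 53 ≡ 208 (mod 225).
Need 68⁻¹ mod 225. Extended Euclid on (225, 68):
225 = 3×68 + 21
68 = 3×21 + 5
21 = 4×5 + 1
5 = 5×1 + 0
Back-substitute:
1 = 21 − 4·5
1 = −4·68 + 13·21
1 = 13·225 − 43·68
68⁻¹ ≡ 182 (mod 225), so k ≡ 182·208 ≡ 56 (mod 225).
x = 53 + 68·56 = 3861.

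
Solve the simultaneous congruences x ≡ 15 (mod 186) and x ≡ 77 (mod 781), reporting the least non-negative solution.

96921

Write x = 15 + 186·k. Then 186·k ≡ 77 − 15 ≡ 62 (mod 781).
Need 186⁻¹ mod 781. Extended Euclid on (781, 186):
781 = 4×186 + 37
186 = 5×37 + 1
37 = 37×1 + 0
Back-substitute:
1 = 186 − 5·37
1 = −5·781 + 21·186
186⁻¹ ≡ 21 (mod 781), so k ≡ 21·62 ≡ 521 (mod 781).
x = 15 + 186·521 = 96921.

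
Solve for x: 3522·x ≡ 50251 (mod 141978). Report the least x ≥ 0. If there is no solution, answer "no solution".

no solution

gcd(3522, 141978):
141978 = 40*3522 + 1098
3522 = 3*1098 + 228
1098 = 4*228 + 186
228 = 1*186 + 42
186 = 4*42 + 18
42 = 2*18 + 6
18 = 3*6 + 0
gcd = 6, but 6 ∤ 50251, so the congruence has no solution.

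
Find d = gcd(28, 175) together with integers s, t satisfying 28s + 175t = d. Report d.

Apply Euclid's algorithm to 175 and 28:
175 = 6×28 + 7
28 = 4×7 + 0
gcd(28, 175) = 7.
Back-substituting:
7 = 175 − 6·28
So 7 = (1)·175 + (-6)·28.

7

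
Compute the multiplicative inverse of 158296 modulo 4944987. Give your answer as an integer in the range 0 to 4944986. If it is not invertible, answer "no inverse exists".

3801301

Run Euclid on (4944987, 158296):
4944987 = 31*158296 + 37811
158296 = 4*37811 + 7052
37811 = 5*7052 + 2551
7052 = 2*2551 + 1950
2551 = 1*1950 + 601
1950 = 3*601 + 147
601 = 4*147 + 13
147 = 11*13 + 4
13 = 3*4 + 1
4 = 4*1 + 0
The gcd is 1. Working backward:
1 = 13 − 3·4
1 = −3·147 + 34·13
1 = 34·601 − 139·147
1 = −139·1950 + 451·601
1 = 451·2551 − 590·1950
1 = −590·7052 + 1631·2551
1 = 1631·37811 − 8745·7052
1 = −8745·158296 + 36611·37811
1 = 36611·4944987 − 1143686·158296
Thus 158296·(-1143686) ≡ 1 (mod 4944987); reducing, -1143686 mod 4944987 = 3801301.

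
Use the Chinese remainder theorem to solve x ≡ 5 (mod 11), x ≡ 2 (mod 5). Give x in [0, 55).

27

Write x = 5 + 11·k. Then 11·k ≡ 2 − 5 ≡ 2 (mod 5).
Need 11⁻¹ mod 5. Extended Euclid on (5, 1):
5 = 5·1 + 0
11⁻¹ ≡ 1 (mod 5), so k ≡ 1·2 ≡ 2 (mod 5).
x = 5 + 11·2 = 27.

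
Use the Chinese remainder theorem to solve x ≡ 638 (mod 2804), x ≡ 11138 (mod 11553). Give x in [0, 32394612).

23394410

Write x = 638 + 2804·k. Then 2804·k ≡ 11138 − 638 ≡ 10500 (mod 11553).
Need 2804⁻¹ mod 11553. Extended Euclid on (11553, 2804):
11553 = 4*2804 + 337
2804 = 8*337 + 108
337 = 3*108 + 13
108 = 8*13 + 4
13 = 3*4 + 1
4 = 4*1 + 0
Back-substitute:
1 = 13 − 3·4
1 = −3·108 + 25·13
1 = 25·337 − 78·108
1 = −78·2804 + 649·337
1 = 649·11553 − 2674·2804
2804⁻¹ ≡ 8879 (mod 11553), so k ≡ 8879·10500 ≡ 8343 (mod 11553).
x = 638 + 2804·8343 = 23394410.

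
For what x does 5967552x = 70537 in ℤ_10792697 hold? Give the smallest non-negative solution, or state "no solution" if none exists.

First find gcd(5967552, 10792697):
10792697 = 1×5967552 + 4825145
5967552 = 1×4825145 + 1142407
4825145 = 4×1142407 + 255517
1142407 = 4×255517 + 120339
255517 = 2×120339 + 14839
120339 = 8×14839 + 1627
14839 = 9×1627 + 196
1627 = 8×196 + 59
196 = 3×59 + 19
59 = 3×19 + 2
19 = 9×2 + 1
2 = 2×1 + 0
gcd = 1, so a unique solution mod 10792697 exists.
Back-substitute for the Bézout coefficients:
1 = 19 − 9·2
1 = −9·59 + 28·19
1 = 28·196 − 93·59
1 = −93·1627 + 772·196
1 = 772·14839 − 7041·1627
1 = −7041·120339 + 57100·14839
1 = 57100·255517 − 121241·120339
1 = −121241·1142407 + 542064·255517
1 = 542064·4825145 − 2289497·1142407
1 = −2289497·5967552 + 2831561·4825145
1 = 2831561·10792697 − 5121058·5967552
So 5967552·(-5121058) ≡ 1 (mod 10792697), giving 5967552⁻¹ ≡ 5671639.
x ≡ 5967552⁻¹·70537 ≡ 5671639·70537 ≡ 7500444 (mod 10792697).

7500444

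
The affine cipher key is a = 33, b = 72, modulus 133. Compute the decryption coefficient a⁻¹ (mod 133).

129

Extended Euclidean algorithm:
133 = 4*33 + 1
33 = 33*1 + 0
gcd = 1, so the inverse exists. Back-substitute:
1 = 133 − 4·33
So 33·(-4) ≡ 1 (mod 133), and -4 ≡ 129 (mod 133).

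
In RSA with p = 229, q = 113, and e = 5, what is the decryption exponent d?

φ(n) = (p−1)(q−1) = 228·112 = 25536.
Need d with 5·d ≡ 1 (mod 25536). Apply the extended Euclidean algorithm:
25536 = 5107×5 + 1
5 = 5×1 + 0
Back-substitute:
1 = 25536 − 5107·5
So 5·(-5107) ≡ 1 (mod 25536), hence d ≡ -5107 ≡ 20429 (mod 25536).

20429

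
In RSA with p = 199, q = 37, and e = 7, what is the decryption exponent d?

3055

φ(n) = (p−1)(q−1) = 198·36 = 7128.
Need d with 7·d ≡ 1 (mod 7128). Apply the extended Euclidean algorithm:
7128 = 1018·7 + 2
7 = 3·2 + 1
2 = 2·1 + 0
Back-substitute:
1 = 7 − 3·2
1 = −3·7128 + 3055·7
So 7·3055 ≡ 1 (mod 7128), hence d = 3055.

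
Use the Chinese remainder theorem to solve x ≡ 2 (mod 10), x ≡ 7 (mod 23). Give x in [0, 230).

122

Write x = 2 + 10·k. Then 10·k ≡ 7 − 2 ≡ 5 (mod 23).
Need 10⁻¹ mod 23. Extended Euclid on (23, 10):
23 = 2*10 + 3
10 = 3*3 + 1
3 = 3*1 + 0
Back-substitute:
1 = 10 − 3·3
1 = −3·23 + 7·10
10⁻¹ ≡ 7 (mod 23), so k ≡ 7·5 ≡ 12 (mod 23).
x = 2 + 10·12 = 122.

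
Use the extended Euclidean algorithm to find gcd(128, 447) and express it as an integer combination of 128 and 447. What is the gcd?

1

Apply Euclid's algorithm to 447 and 128:
447 = 3×128 + 63
128 = 2×63 + 2
63 = 31×2 + 1
2 = 2×1 + 0
gcd(128, 447) = 1.
Working backward:
1 = 63 − 31·2
1 = −31·128 + 63·63
1 = 63·447 − 220·128
So 1 = (63)·447 + (-220)·128.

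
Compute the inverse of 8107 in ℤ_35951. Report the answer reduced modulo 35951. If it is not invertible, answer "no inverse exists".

gcd(35951, 8107) by repeated division:
35951 = 4*8107 + 3523
8107 = 2*3523 + 1061
3523 = 3*1061 + 340
1061 = 3*340 + 41
340 = 8*41 + 12
41 = 3*12 + 5
12 = 2*5 + 2
5 = 2*2 + 1
2 = 2*1 + 0
The gcd is 1. Working backward:
1 = 5 − 2·2
1 = −2·12 + 5·5
1 = 5·41 − 17·12
1 = −17·340 + 141·41
1 = 141·1061 − 440·340
1 = −440·3523 + 1461·1061
1 = 1461·8107 − 3362·3523
1 = −3362·35951 + 14909·8107
So 8107·14909 ≡ 1 (mod 35951).

14909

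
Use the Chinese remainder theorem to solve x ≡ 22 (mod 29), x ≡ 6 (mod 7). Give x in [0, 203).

Write x = 22 + 29·k. Then 29·k ≡ 6 − 22 ≡ 5 (mod 7).
Need 29⁻¹ mod 7. Extended Euclid on (7, 1):
7 = 7·1 + 0
29⁻¹ ≡ 1 (mod 7), so k ≡ 1·5 ≡ 5 (mod 7).
x = 22 + 29·5 = 167.

167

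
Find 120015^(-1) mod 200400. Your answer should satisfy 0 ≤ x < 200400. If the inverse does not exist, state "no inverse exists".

no inverse exists

Euclidean algorithm on 200400, 120015:
200400 = 1·120015 + 80385
120015 = 1·80385 + 39630
80385 = 2·39630 + 1125
39630 = 35·1125 + 255
1125 = 4·255 + 105
255 = 2·105 + 45
105 = 2·45 + 15
45 = 3·15 + 0
The gcd is 15, not 1, hence no inverse exists.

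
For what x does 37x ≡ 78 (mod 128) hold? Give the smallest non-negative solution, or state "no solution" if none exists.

First find gcd(37, 128):
128 = 3·37 + 17
37 = 2·17 + 3
17 = 5·3 + 2
3 = 1·2 + 1
2 = 2·1 + 0
gcd = 1, so a unique solution mod 128 exists.
Back-substitute for the Bézout coefficients:
1 = 3 − 2
1 = −17 + 6·3
1 = 6·37 − 13·17
1 = −13·128 + 45·37
So 37·(45) ≡ 1 (mod 128), giving 37⁻¹ ≡ 45.
x ≡ 37⁻¹·78 ≡ 45·78 ≡ 54 (mod 128).

54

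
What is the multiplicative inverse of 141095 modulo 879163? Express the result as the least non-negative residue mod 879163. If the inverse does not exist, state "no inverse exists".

Apply the Euclidean algorithm to 879163 and 141095:
879163 = 6×141095 + 32593
141095 = 4×32593 + 10723
32593 = 3×10723 + 424
10723 = 25×424 + 123
424 = 3×123 + 55
123 = 2×55 + 13
55 = 4×13 + 3
13 = 4×3 + 1
3 = 3×1 + 0
Since gcd(141095, 879163) = 1, back-substitute to write 1 as a combination:
1 = 13 − 4·3
1 = −4·55 + 17·13
1 = 17·123 − 38·55
1 = −38·424 + 131·123
1 = 131·10723 − 3313·424
1 = −3313·32593 + 10070·10723
1 = 10070·141095 − 43593·32593
1 = −43593·879163 + 271628·141095
So 141095·271628 ≡ 1 (mod 879163).

271628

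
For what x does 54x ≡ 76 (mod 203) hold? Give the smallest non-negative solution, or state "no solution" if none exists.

First find gcd(54, 203):
203 = 3×54 + 41
54 = 1×41 + 13
41 = 3×13 + 2
13 = 6×2 + 1
2 = 2×1 + 0
gcd = 1, so a unique solution mod 203 exists.
Back-substitute for the Bézout coefficients:
1 = 13 − 6·2
1 = −6·41 + 19·13
1 = 19·54 − 25·41
1 = −25·203 + 94·54
So 54·(94) ≡ 1 (mod 203), giving 54⁻¹ ≡ 94.
x ≡ 54⁻¹·76 ≡ 94·76 ≡ 39 (mod 203).

39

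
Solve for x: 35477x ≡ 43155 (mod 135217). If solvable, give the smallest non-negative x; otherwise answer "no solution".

114549

First find gcd(35477, 135217):
135217 = 3×35477 + 28786
35477 = 1×28786 + 6691
28786 = 4×6691 + 2022
6691 = 3×2022 + 625
2022 = 3×625 + 147
625 = 4×147 + 37
147 = 3×37 + 36
37 = 1×36 + 1
36 = 36×1 + 0
gcd = 1, so a unique solution mod 135217 exists.
Back-substitute for the Bézout coefficients:
1 = 37 − 36
1 = −147 + 4·37
1 = 4·625 − 17·147
1 = −17·2022 + 55·625
1 = 55·6691 − 182·2022
1 = −182·28786 + 783·6691
1 = 783·35477 − 965·28786
1 = −965·135217 + 3678·35477
So 35477·(3678) ≡ 1 (mod 135217), giving 35477⁻¹ ≡ 3678.
x ≡ 35477⁻¹·43155 ≡ 3678·43155 ≡ 114549 (mod 135217).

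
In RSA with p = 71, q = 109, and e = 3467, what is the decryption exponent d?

7403

φ(n) = (p−1)(q−1) = 70·108 = 7560.
Need d with 3467·d ≡ 1 (mod 7560). Apply the extended Euclidean algorithm:
7560 = 2×3467 + 626
3467 = 5×626 + 337
626 = 1×337 + 289
337 = 1×289 + 48
289 = 6×48 + 1
48 = 48×1 + 0
Back-substitute:
1 = 289 − 6·48
1 = −6·337 + 7·289
1 = 7·626 − 13·337
1 = −13·3467 + 72·626
1 = 72·7560 − 157·3467
So 3467·(-157) ≡ 1 (mod 7560), hence d ≡ -157 ≡ 7403 (mod 7560).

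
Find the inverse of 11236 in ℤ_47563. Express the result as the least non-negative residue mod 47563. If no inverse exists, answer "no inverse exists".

38864

gcd(47563, 11236) by repeated division:
47563 = 4·11236 + 2619
11236 = 4·2619 + 760
2619 = 3·760 + 339
760 = 2·339 + 82
339 = 4·82 + 11
82 = 7·11 + 5
11 = 2·5 + 1
5 = 5·1 + 0
Since gcd(11236, 47563) = 1, back-substitute to write 1 as a combination:
1 = 11 − 2·5
1 = −2·82 + 15·11
1 = 15·339 − 62·82
1 = −62·760 + 139·339
1 = 139·2619 − 479·760
1 = −479·11236 + 2055·2619
1 = 2055·47563 − 8699·11236
Hence 11236⁻¹ ≡ -8699 ≡ 38864 (mod 47563).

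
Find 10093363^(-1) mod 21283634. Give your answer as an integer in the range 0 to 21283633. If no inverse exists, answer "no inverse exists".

16060945

Apply the Euclidean algorithm to 21283634 and 10093363:
21283634 = 2·10093363 + 1096908
10093363 = 9·1096908 + 221191
1096908 = 4·221191 + 212144
221191 = 1·212144 + 9047
212144 = 23·9047 + 4063
9047 = 2·4063 + 921
4063 = 4·921 + 379
921 = 2·379 + 163
379 = 2·163 + 53
163 = 3·53 + 4
53 = 13·4 + 1
4 = 4·1 + 0
gcd = 1, so the inverse exists. Back-substitute:
1 = 53 − 13·4
1 = −13·163 + 40·53
1 = 40·379 − 93·163
1 = −93·921 + 226·379
1 = 226·4063 − 997·921
1 = −997·9047 + 2220·4063
1 = 2220·212144 − 52057·9047
1 = −52057·221191 + 54277·212144
1 = 54277·1096908 − 269165·221191
1 = −269165·10093363 + 2476762·1096908
1 = 2476762·21283634 − 5222689·10093363
So 10093363·(-5222689) ≡ 1 (mod 21283634), and -5222689 ≡ 16060945 (mod 21283634).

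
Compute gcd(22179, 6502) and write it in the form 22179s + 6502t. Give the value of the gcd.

1

Apply Euclid's algorithm to 22179 and 6502:
22179 = 3*6502 + 2673
6502 = 2*2673 + 1156
2673 = 2*1156 + 361
1156 = 3*361 + 73
361 = 4*73 + 69
73 = 1*69 + 4
69 = 17*4 + 1
4 = 4*1 + 0
gcd(22179, 6502) = 1.
Express as a combination:
1 = 69 − 17·4
1 = −17·73 + 18·69
1 = 18·361 − 89·73
1 = −89·1156 + 285·361
1 = 285·2673 − 659·1156
1 = −659·6502 + 1603·2673
1 = 1603·22179 − 5468·6502
So 1 = (1603)·22179 + (-5468)·6502.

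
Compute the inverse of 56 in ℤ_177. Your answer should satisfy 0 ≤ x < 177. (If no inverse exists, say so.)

98

Apply the Euclidean algorithm to 177 and 56:
177 = 3×56 + 9
56 = 6×9 + 2
9 = 4×2 + 1
2 = 2×1 + 0
Since gcd(56, 177) = 1, back-substitute to write 1 as a combination:
1 = 9 − 4·2
1 = −4·56 + 25·9
1 = 25·177 − 79·56
Hence 56⁻¹ ≡ -79 ≡ 98 (mod 177).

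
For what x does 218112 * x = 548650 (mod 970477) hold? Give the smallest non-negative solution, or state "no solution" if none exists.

First find gcd(218112, 970477):
970477 = 4×218112 + 98029
218112 = 2×98029 + 22054
98029 = 4×22054 + 9813
22054 = 2×9813 + 2428
9813 = 4×2428 + 101
2428 = 24×101 + 4
101 = 25×4 + 1
4 = 4×1 + 0
gcd = 1, so a unique solution mod 970477 exists.
Back-substitute for the Bézout coefficients:
1 = 101 − 25·4
1 = −25·2428 + 601·101
1 = 601·9813 − 2429·2428
1 = −2429·22054 + 5459·9813
1 = 5459·98029 − 24265·22054
1 = −24265·218112 + 53989·98029
1 = 53989·970477 − 240221·218112
So 218112·(-240221) ≡ 1 (mod 970477), giving 218112⁻¹ ≡ 730256.
x ≡ 218112⁻¹·548650 ≡ 730256·548650 ≡ 318289 (mod 970477).

318289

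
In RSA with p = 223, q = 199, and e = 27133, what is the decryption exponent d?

φ(n) = (p−1)(q−1) = 222·198 = 43956.
Need d with 27133·d ≡ 1 (mod 43956). Apply the extended Euclidean algorithm:
43956 = 1*27133 + 16823
27133 = 1*16823 + 10310
16823 = 1*10310 + 6513
10310 = 1*6513 + 3797
6513 = 1*3797 + 2716
3797 = 1*2716 + 1081
2716 = 2*1081 + 554
1081 = 1*554 + 527
554 = 1*527 + 27
527 = 19*27 + 14
27 = 1*14 + 13
14 = 1*13 + 1
13 = 13*1 + 0
Back-substitute:
1 = 14 − 13
1 = −27 + 2·14
1 = 2·527 − 39·27
1 = −39·554 + 41·527
1 = 41·1081 − 80·554
1 = −80·2716 + 201·1081
1 = 201·3797 − 281·2716
1 = −281·6513 + 482·3797
1 = 482·10310 − 763·6513
1 = −763·16823 + 1245·10310
1 = 1245·27133 − 2008·16823
1 = −2008·43956 + 3253·27133
So 27133·3253 ≡ 1 (mod 43956), hence d = 3253.

3253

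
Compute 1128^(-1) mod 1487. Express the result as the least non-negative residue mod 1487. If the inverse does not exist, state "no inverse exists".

Apply the Euclidean algorithm to 1487 and 1128:
1487 = 1*1128 + 359
1128 = 3*359 + 51
359 = 7*51 + 2
51 = 25*2 + 1
2 = 2*1 + 0
The gcd is 1. Working backward:
1 = 51 − 25·2
1 = −25·359 + 176·51
1 = 176·1128 − 553·359
1 = −553·1487 + 729·1128
So 1128·729 ≡ 1 (mod 1487).

729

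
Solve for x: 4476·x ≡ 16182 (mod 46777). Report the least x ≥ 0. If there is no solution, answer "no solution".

18125

First find gcd(4476, 46777):
46777 = 10·4476 + 2017
4476 = 2·2017 + 442
2017 = 4·442 + 249
442 = 1·249 + 193
249 = 1·193 + 56
193 = 3·56 + 25
56 = 2·25 + 6
25 = 4·6 + 1
6 = 6·1 + 0
gcd = 1, so a unique solution mod 46777 exists.
Back-substitute for the Bézout coefficients:
1 = 25 − 4·6
1 = −4·56 + 9·25
1 = 9·193 − 31·56
1 = −31·249 + 40·193
1 = 40·442 − 71·249
1 = −71·2017 + 324·442
1 = 324·4476 − 719·2017
1 = −719·46777 + 7514·4476
So 4476·(7514) ≡ 1 (mod 46777), giving 4476⁻¹ ≡ 7514.
x ≡ 4476⁻¹·16182 ≡ 7514·16182 ≡ 18125 (mod 46777).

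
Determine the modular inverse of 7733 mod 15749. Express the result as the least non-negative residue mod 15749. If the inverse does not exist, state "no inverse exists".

Run Euclid on (15749, 7733):
15749 = 2·7733 + 283
7733 = 27·283 + 92
283 = 3·92 + 7
92 = 13·7 + 1
7 = 7·1 + 0
The gcd is 1. Working backward:
1 = 92 − 13·7
1 = −13·283 + 40·92
1 = 40·7733 − 1093·283
1 = −1093·15749 + 2226·7733
So 7733·2226 ≡ 1 (mod 15749).

2226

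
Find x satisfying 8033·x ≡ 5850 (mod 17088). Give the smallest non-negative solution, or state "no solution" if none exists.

First find gcd(8033, 17088):
17088 = 2·8033 + 1022
8033 = 7·1022 + 879
1022 = 1·879 + 143
879 = 6·143 + 21
143 = 6·21 + 17
21 = 1·17 + 4
17 = 4·4 + 1
4 = 4·1 + 0
gcd = 1, so a unique solution mod 17088 exists.
Back-substitute for the Bézout coefficients:
1 = 17 − 4·4
1 = −4·21 + 5·17
1 = 5·143 − 34·21
1 = −34·879 + 209·143
1 = 209·1022 − 243·879
1 = −243·8033 + 1910·1022
1 = 1910·17088 − 4063·8033
So 8033·(-4063) ≡ 1 (mod 17088), giving 8033⁻¹ ≡ 13025.
x ≡ 8033⁻¹·5850 ≡ 13025·5850 ≡ 858 (mod 17088).

858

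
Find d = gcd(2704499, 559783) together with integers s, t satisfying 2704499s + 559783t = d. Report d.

7

Euclidean algorithm:
2704499 = 4×559783 + 465367
559783 = 1×465367 + 94416
465367 = 4×94416 + 87703
94416 = 1×87703 + 6713
87703 = 13×6713 + 434
6713 = 15×434 + 203
434 = 2×203 + 28
203 = 7×28 + 7
28 = 4×7 + 0
gcd(2704499, 559783) = 7.
Express as a combination:
7 = 203 − 7·28
7 = −7·434 + 15·203
7 = 15·6713 − 232·434
7 = −232·87703 + 3031·6713
7 = 3031·94416 − 3263·87703
7 = −3263·465367 + 16083·94416
7 = 16083·559783 − 19346·465367
7 = −19346·2704499 + 93467·559783
So 7 = (-19346)·2704499 + (93467)·559783.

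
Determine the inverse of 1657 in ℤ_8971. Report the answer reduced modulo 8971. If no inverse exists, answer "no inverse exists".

Extended Euclidean algorithm:
8971 = 5·1657 + 686
1657 = 2·686 + 285
686 = 2·285 + 116
285 = 2·116 + 53
116 = 2·53 + 10
53 = 5·10 + 3
10 = 3·3 + 1
3 = 3·1 + 0
gcd = 1, so the inverse exists. Back-substitute:
1 = 10 − 3·3
1 = −3·53 + 16·10
1 = 16·116 − 35·53
1 = −35·285 + 86·116
1 = 86·686 − 207·285
1 = −207·1657 + 500·686
1 = 500·8971 − 2707·1657
Thus 1657·(-2707) ≡ 1 (mod 8971); reducing, -2707 mod 8971 = 6264.

6264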